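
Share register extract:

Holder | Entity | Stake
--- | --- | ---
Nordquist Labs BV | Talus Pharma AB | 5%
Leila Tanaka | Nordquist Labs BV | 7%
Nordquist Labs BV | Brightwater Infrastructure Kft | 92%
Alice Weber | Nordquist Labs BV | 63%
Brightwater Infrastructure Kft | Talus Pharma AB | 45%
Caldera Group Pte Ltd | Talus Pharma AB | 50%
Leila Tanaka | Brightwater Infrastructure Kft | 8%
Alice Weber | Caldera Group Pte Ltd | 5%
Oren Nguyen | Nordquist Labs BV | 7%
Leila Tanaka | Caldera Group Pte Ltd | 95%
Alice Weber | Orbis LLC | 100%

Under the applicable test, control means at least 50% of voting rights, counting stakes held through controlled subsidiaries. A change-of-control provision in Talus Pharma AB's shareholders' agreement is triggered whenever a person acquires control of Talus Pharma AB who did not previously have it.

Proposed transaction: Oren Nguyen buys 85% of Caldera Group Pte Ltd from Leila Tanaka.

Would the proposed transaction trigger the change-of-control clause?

Yes

The purchase adds only to Oren's holdings (Leila's stake shrinks), so Oren is the only person who could newly come to control Talus.
Oren's largest direct stake is 7% in Nordquist, which does not meet the threshold, so Oren controls no company.
Neither Oren nor any entity Oren controls holds any voting interest in Talus.
So before the transaction, Oren does not control Talus.
After the purchase, Oren holds 85% of Caldera directly, and Leila's stake falls to 10%.
Oren holds 85% of Caldera, so Oren controls Caldera.
Caldera holds 50% of Talus, so Oren controls Talus.
Oren did not control Talus before and does after, so the clause is triggered.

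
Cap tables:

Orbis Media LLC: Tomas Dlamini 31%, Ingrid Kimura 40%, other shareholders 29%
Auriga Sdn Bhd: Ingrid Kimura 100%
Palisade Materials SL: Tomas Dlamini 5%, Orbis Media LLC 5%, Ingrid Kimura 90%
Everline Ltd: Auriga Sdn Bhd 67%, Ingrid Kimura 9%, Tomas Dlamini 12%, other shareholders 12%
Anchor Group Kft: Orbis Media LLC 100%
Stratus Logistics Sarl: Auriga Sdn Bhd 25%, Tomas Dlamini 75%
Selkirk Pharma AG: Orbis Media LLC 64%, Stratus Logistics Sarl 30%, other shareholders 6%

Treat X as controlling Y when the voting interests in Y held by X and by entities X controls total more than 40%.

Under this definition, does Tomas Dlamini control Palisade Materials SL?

Tomas holds 75% of Stratus, so Tomas controls Stratus.
In Palisade, Tomas's side holds only 5%, not > 40%.
So Tomas does not control Palisade.

No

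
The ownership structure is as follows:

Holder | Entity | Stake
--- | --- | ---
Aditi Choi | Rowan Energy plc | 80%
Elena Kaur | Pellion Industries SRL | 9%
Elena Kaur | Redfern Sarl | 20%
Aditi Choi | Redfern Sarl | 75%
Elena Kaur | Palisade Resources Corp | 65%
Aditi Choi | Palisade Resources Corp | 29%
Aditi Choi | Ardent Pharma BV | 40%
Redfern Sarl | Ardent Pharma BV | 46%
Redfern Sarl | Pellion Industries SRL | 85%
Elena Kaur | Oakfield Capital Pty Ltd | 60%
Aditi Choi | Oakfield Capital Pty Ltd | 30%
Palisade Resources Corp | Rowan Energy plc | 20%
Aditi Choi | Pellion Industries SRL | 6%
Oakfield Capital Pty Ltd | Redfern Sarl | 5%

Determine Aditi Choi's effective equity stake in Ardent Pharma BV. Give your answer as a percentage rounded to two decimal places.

75.19%

Aditi reaches Ardent along 3 paths.
Direct stake: 40% = 40%.
Via Oakfield → Redfern: 30% × 5% × 46% = 0.69%.
Via Redfern: 75% × 46% = 34.5%.
Total: 40% + 0.69% + 34.5% = 75.19%.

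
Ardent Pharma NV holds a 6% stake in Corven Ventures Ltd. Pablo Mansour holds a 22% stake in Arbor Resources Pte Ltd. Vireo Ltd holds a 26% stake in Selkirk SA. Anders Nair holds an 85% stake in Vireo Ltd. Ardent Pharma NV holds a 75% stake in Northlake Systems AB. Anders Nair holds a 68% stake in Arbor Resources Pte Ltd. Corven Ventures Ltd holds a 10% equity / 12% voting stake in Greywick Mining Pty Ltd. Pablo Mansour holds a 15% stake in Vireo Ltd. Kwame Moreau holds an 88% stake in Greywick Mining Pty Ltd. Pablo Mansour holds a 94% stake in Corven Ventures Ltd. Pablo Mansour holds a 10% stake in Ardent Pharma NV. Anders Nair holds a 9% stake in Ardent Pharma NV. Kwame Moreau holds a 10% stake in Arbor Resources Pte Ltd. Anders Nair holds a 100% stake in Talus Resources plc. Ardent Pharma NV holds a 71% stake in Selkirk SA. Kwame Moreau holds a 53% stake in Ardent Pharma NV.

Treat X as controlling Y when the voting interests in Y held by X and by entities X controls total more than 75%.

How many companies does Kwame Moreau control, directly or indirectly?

1

Kwame holds 88% of Greywick, so Kwame controls Greywick.
No other company's threshold is met.
Kwame controls 1 company.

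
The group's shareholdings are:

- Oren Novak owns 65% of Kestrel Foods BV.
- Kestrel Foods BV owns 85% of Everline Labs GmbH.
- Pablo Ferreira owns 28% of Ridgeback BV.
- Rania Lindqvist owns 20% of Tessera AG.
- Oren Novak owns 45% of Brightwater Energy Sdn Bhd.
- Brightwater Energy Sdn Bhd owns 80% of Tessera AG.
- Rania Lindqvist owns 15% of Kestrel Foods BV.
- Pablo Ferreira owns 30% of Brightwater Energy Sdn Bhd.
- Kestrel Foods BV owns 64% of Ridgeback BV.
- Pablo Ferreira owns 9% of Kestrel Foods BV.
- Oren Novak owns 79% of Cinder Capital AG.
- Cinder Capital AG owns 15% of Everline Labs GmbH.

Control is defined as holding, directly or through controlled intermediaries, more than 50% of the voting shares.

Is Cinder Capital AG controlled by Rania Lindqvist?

No

Rania's largest direct stake is 20% in Tessera, which does not meet the threshold, so Rania controls no company.
Neither Rania nor any entity Rania controls holds any voting interest in Cinder.
So Rania does not control Cinder.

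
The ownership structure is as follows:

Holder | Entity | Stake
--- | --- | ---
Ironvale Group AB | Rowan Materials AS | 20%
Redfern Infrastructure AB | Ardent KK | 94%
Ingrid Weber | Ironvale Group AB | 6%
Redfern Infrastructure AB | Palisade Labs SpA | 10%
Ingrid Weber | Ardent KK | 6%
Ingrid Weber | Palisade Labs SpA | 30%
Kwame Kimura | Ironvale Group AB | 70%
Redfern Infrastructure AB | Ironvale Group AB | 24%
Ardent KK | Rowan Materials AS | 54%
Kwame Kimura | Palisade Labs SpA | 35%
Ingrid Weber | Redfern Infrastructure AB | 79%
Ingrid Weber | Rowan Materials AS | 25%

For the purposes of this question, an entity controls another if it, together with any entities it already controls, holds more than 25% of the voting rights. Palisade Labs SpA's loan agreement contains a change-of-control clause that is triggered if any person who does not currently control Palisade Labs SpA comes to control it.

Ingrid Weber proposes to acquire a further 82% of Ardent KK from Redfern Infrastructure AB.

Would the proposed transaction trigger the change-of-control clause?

No

The purchase adds only to Ingrid's holdings (Redfern's stake shrinks), so Ingrid is the only person who could newly come to control Palisade.
Ingrid holds 79% of Redfern, so Ingrid controls Redfern.
Redfern and Ingrid together hold 10% + 30% = 40% of Palisade, so Ingrid controls Palisade.
So Ingrid already controls Palisade before the transaction.
After the purchase, Ingrid's direct stake in Ardent rises to 6% + 82% = 88%, and Redfern's stake falls to 12%.
Ingrid controlled Palisade already, so this is not a new person acquiring control; every other person's position is unchanged or reduced.
No new person acquires control, so the clause is not triggered.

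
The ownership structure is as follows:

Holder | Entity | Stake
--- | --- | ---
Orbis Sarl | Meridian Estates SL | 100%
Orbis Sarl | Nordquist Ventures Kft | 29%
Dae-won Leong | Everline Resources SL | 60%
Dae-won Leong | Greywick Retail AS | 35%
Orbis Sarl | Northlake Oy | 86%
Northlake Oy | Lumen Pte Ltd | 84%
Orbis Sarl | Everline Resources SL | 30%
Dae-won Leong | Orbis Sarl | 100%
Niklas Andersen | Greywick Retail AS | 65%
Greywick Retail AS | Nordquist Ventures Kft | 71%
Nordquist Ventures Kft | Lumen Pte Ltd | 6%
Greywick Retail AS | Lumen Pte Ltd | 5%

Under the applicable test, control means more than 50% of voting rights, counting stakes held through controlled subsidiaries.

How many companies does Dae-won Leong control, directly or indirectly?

5

Dae-won holds 100% of Orbis, so Dae-won controls Orbis.
Orbis and Dae-won together hold 30% + 60% = 90% of Everline, so Dae-won controls Everline.
Orbis holds 86% of Northlake, so Dae-won controls Northlake.
Northlake holds 84% of Lumen, so Dae-won controls Lumen.
Orbis holds 100% of Meridian, so Dae-won controls Meridian.
No other company's threshold is met.
Dae-won controls 5 companies.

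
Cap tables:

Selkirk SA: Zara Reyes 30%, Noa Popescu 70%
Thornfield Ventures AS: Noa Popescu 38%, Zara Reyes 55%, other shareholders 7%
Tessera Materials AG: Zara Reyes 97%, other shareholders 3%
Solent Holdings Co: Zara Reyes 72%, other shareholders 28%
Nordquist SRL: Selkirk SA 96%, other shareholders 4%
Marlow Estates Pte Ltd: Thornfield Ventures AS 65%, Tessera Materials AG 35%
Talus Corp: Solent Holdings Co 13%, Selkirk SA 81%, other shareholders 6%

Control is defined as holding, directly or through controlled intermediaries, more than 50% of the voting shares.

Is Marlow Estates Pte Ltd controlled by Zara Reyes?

Yes

Zara holds 55% of Thornfield, so Zara controls Thornfield.
Zara holds 97% of Tessera, so Zara controls Tessera.
Thornfield and Tessera together hold 65% + 35% = 100% of Marlow, so Zara controls Marlow.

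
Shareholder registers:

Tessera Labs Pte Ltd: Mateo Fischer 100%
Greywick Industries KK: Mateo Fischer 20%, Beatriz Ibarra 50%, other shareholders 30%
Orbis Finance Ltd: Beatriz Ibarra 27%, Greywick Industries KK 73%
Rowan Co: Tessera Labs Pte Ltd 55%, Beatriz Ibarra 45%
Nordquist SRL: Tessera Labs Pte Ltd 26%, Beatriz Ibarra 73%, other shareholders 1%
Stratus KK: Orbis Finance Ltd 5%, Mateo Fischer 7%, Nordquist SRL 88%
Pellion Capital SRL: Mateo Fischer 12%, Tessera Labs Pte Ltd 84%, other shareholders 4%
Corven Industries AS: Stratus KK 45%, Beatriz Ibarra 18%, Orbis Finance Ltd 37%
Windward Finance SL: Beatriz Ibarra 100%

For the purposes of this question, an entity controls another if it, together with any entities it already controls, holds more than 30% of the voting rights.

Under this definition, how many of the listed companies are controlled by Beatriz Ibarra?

7

Beatriz holds 50% of Greywick, so Beatriz controls Greywick.
Beatriz and Greywick together hold 27% + 73% = 100% of Orbis, so Beatriz controls Orbis.
Beatriz holds 45% of Rowan, so Beatriz controls Rowan.
Beatriz holds 73% of Nordquist, so Beatriz controls Nordquist.
Orbis and Nordquist together hold 5% + 88% = 93% of Stratus, so Beatriz controls Stratus.
Stratus and Beatriz and Orbis together hold 45% + 18% + 37% = 100% of Corven, so Beatriz controls Corven.
Beatriz holds 100% of Windward, so Beatriz controls Windward.
No other company's threshold is met.
Beatriz controls 7 companies.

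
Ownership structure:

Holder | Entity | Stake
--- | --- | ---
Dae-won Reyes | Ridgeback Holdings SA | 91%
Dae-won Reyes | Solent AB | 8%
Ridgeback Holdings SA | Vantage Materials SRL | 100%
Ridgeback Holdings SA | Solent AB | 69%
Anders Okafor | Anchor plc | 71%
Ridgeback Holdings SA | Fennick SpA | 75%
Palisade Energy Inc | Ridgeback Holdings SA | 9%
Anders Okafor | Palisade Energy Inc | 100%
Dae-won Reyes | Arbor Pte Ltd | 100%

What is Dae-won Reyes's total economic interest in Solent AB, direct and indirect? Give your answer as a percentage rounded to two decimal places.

70.79%

Dae-won reaches Solent along 2 paths.
Direct stake: 8% = 8%.
Via Ridgeback: 91% × 69% = 62.79%.
Total: 8% + 62.79% = 70.79%.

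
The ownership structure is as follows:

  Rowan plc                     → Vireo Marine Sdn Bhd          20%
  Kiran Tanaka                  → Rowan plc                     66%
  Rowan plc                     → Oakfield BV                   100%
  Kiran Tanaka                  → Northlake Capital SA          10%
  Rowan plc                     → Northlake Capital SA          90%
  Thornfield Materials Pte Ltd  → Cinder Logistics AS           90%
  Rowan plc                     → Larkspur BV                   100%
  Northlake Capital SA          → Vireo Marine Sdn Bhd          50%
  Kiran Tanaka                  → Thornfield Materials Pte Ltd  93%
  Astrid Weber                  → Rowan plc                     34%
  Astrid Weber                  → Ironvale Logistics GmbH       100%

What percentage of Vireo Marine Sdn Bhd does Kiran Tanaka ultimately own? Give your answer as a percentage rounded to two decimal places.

47.90%

Kiran reaches Vireo along 3 paths.
Via Rowan: 66% × 20% = 13.2%.
Via Northlake: 10% × 50% = 5%.
Via Rowan → Northlake: 66% × 90% × 50% = 29.7%.
Total: 13.2% + 5% + 29.7% = 47.9%.
Rounded: 47.90%.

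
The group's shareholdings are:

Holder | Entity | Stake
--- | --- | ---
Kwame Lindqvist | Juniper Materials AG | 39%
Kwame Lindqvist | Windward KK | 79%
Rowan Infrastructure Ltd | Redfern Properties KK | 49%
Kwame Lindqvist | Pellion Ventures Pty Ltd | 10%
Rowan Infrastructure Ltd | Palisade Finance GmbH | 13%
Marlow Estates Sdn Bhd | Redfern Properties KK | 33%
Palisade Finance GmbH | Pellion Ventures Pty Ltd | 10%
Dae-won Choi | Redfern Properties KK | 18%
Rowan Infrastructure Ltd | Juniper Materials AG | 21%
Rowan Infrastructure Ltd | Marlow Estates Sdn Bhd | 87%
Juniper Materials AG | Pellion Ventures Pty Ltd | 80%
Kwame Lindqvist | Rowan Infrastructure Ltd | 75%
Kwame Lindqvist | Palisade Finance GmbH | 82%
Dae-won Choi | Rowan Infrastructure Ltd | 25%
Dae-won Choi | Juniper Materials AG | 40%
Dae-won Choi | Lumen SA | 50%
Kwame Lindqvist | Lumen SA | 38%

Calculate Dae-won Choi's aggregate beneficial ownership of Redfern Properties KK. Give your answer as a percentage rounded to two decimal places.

37.43%

Dae-won reaches Redfern along 3 paths.
Direct stake: 18% = 18%.
Via Rowan: 25% × 49% = 12.25%.
Via Rowan → Marlow: 25% × 87% × 33% = 7.1775%.
Total: 18% + 12.25% + 7.1775% = 37.4275%.
Rounded: 37.43%.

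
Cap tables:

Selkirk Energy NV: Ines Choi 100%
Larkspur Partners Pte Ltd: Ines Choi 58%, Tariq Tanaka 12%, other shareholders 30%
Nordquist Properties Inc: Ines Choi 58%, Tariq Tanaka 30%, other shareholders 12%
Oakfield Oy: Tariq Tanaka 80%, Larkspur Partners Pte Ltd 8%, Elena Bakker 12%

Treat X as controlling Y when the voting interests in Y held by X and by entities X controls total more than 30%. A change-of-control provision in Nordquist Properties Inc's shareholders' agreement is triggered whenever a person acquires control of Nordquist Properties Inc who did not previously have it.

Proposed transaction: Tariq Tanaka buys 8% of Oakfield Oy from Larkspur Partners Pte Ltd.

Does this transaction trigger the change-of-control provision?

No

The purchase adds only to Tariq's holdings (Larkspur's stake shrinks), so Tariq is the only person who could newly come to control Nordquist.
Tariq holds 80% of Oakfield, so Tariq controls Oakfield.
In Nordquist, Tariq's side holds only 30%, not > 30%.
So before the transaction, Tariq does not control Nordquist.
After the purchase, Tariq's direct stake in Oakfield rises to 80% + 8% = 88%, and Larkspur's stake falls to 0%.
Tariq holds 88% of Oakfield, so Tariq controls Oakfield.
After the transaction, Tariq's side holds 30% of Nordquist, not > 30%, so Tariq still does not control Nordquist.
No new person acquires control, so the clause is not triggered.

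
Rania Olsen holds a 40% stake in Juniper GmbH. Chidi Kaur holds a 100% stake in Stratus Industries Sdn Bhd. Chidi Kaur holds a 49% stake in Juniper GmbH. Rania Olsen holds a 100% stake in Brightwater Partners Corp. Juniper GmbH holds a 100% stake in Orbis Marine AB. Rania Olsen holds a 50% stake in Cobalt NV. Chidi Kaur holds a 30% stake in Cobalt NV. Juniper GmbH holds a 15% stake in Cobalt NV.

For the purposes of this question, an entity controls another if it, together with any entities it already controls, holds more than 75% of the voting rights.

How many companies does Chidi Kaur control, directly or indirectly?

Chidi holds 100% of Stratus, so Chidi controls Stratus.
No other company's threshold is met.
Chidi controls 1 company.

1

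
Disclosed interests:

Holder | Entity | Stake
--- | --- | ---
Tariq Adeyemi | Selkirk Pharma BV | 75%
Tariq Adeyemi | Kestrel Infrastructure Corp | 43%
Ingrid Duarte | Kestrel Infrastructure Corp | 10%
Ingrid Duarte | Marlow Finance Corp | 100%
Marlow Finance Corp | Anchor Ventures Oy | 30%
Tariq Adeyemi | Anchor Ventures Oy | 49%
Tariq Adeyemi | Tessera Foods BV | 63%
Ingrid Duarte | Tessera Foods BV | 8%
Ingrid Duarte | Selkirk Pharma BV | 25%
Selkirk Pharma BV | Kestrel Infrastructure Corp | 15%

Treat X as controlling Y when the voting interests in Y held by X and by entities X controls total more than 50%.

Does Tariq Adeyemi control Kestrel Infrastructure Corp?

Yes

Tariq holds 75% of Selkirk, so Tariq controls Selkirk.
Selkirk and Tariq together hold 15% + 43% = 58% of Kestrel, so Tariq controls Kestrel.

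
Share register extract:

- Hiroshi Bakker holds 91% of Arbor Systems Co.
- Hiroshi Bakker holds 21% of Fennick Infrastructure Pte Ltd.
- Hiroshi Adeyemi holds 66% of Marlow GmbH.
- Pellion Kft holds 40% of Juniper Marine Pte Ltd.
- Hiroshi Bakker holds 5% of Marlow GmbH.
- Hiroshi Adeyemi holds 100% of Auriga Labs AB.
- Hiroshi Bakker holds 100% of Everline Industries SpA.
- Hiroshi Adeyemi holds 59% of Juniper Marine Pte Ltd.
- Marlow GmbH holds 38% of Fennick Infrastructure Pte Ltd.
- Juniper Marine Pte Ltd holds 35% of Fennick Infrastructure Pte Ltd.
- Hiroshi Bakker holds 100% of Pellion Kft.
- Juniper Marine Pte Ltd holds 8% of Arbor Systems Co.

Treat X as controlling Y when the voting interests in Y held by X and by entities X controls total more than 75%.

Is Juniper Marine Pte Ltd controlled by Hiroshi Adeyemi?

Hiroshi Adeyemi holds 100% of Auriga, so Hiroshi Adeyemi controls Auriga.
In Juniper, Hiroshi Adeyemi's side holds only 59%, not > 75%.
So Hiroshi Adeyemi does not control Juniper.

No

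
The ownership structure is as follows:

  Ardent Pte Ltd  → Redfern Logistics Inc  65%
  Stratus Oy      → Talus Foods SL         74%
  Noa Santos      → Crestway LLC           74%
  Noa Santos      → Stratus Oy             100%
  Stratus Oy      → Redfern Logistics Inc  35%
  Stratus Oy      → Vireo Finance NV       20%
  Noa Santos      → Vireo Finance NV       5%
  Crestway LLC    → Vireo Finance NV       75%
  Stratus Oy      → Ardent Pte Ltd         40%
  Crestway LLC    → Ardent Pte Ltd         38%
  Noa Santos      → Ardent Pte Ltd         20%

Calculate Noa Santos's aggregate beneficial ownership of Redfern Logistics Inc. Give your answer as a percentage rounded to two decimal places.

Noa reaches Redfern along 4 paths.
Via Stratus: 100% × 35% = 35%.
Via Crestway → Ardent: 74% × 38% × 65% = 18.278%.
Via Ardent: 20% × 65% = 13%.
Via Stratus → Ardent: 100% × 40% × 65% = 26%.
Total: 35% + 18.278% + 13% + 26% = 92.278%.
Rounded: 92.28%.

92.28%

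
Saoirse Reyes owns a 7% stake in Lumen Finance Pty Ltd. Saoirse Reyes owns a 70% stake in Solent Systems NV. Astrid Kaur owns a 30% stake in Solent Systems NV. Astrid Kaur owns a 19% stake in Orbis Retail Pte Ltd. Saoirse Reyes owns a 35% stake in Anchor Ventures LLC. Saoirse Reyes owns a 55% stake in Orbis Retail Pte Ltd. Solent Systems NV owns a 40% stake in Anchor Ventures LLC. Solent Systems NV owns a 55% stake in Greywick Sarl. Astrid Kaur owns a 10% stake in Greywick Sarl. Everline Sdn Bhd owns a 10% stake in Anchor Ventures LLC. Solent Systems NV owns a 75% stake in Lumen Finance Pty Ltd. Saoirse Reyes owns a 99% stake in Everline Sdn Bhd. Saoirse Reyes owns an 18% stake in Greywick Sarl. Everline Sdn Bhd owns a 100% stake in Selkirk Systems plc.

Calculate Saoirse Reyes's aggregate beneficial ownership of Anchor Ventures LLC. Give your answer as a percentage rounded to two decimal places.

Saoirse reaches Anchor along 3 paths.
Direct stake: 35% = 35%.
Via Everline: 99% × 10% = 9.9%.
Via Solent: 70% × 40% = 28%.
Total: 35% + 9.9% + 28% = 72.9%.
Rounded: 72.90%.

72.90%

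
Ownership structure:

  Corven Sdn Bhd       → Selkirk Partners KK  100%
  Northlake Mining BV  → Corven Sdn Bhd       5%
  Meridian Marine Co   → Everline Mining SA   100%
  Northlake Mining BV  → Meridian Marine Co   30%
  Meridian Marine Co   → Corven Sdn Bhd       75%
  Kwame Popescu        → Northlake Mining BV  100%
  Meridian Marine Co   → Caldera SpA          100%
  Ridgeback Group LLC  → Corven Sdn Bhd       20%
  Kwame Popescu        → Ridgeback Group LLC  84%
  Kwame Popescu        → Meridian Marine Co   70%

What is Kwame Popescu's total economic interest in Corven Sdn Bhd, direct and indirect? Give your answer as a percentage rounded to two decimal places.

96.80%

Kwame reaches Corven along 4 paths.
Via Ridgeback: 84% × 20% = 16.8%.
Via Northlake: 100% × 5% = 5%.
Via Northlake → Meridian: 100% × 30% × 75% = 22.5%.
Via Meridian: 70% × 75% = 52.5%.
Total: 16.8% + 5% + 22.5% + 52.5% = 96.8%.
Rounded: 96.80%.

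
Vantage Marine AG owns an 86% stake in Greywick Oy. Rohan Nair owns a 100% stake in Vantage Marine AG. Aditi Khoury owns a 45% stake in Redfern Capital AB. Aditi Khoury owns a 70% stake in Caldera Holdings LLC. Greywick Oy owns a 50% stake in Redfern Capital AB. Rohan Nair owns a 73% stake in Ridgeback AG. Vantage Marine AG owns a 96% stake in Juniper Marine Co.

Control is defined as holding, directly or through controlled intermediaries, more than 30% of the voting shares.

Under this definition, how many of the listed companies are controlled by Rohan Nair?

Rohan holds 100% of Vantage, so Rohan controls Vantage.
Vantage holds 86% of Greywick, so Rohan controls Greywick.
Vantage holds 96% of Juniper, so Rohan controls Juniper.
Greywick holds 50% of Redfern, so Rohan controls Redfern.
Rohan holds 73% of Ridgeback, so Rohan controls Ridgeback.
No other company's threshold is met.
Rohan controls 5 companies.

5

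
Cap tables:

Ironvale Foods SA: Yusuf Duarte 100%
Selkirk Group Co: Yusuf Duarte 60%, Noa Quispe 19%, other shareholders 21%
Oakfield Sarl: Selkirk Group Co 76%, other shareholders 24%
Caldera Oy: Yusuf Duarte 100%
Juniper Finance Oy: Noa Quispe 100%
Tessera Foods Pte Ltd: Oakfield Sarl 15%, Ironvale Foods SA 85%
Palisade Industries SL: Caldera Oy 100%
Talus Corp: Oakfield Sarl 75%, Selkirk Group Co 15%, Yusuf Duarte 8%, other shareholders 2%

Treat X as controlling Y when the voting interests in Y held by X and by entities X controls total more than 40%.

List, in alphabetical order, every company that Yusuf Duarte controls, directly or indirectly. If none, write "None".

Caldera Oy, Ironvale Foods SA, Oakfield Sarl, Palisade Industries SL, Selkirk Group Co, Talus Corp, Tessera Foods Pte Ltd

Yusuf holds 100% of Ironvale, so Yusuf controls Ironvale.
Yusuf holds 60% of Selkirk, so Yusuf controls Selkirk.
Selkirk holds 76% of Oakfield, so Yusuf controls Oakfield.
Yusuf holds 100% of Caldera, so Yusuf controls Caldera.
Oakfield and Ironvale together hold 15% + 85% = 100% of Tessera, so Yusuf controls Tessera.
Caldera holds 100% of Palisade, so Yusuf controls Palisade.
Oakfield and Selkirk and Yusuf together hold 75% + 15% + 8% = 98% of Talus, so Yusuf controls Talus.
No other company's threshold is met.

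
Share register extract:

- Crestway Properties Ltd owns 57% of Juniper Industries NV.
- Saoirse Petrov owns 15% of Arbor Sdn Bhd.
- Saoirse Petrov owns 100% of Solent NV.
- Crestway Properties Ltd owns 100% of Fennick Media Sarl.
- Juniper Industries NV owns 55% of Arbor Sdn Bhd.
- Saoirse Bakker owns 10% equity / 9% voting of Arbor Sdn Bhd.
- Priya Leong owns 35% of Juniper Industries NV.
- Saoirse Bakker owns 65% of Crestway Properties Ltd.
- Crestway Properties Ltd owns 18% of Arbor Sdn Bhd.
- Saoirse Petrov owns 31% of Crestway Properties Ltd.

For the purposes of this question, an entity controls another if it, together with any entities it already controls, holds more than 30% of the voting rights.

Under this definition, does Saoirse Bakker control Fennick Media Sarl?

Saoirse Bakker holds 65% of Crestway, so Saoirse Bakker controls Crestway.
Crestway holds 100% of Fennick, so Saoirse Bakker controls Fennick.

Yes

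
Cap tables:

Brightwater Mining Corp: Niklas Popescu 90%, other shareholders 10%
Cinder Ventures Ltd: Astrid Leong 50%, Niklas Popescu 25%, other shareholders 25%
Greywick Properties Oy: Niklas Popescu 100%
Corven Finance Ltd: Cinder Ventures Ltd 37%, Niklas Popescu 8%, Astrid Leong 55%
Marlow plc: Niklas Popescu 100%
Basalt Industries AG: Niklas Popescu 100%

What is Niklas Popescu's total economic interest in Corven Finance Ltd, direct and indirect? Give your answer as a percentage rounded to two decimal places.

17.25%

Niklas reaches Corven along 2 paths.
Via Cinder: 25% × 37% = 9.25%.
Direct stake: 8% = 8%.
Total: 9.25% + 8% = 17.25%.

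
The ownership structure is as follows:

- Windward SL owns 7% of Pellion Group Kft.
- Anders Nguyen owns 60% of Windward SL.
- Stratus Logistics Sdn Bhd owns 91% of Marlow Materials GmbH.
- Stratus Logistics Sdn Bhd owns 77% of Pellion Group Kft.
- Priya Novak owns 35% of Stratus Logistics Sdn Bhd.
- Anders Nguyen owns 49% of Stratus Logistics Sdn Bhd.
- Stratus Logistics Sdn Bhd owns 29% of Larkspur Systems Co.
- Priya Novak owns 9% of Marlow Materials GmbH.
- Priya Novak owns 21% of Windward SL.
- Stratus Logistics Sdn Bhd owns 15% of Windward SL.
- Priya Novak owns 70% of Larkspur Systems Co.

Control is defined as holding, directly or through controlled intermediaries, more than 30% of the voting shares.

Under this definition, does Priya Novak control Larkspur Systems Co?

Yes

Priya holds 35% of Stratus, so Priya controls Stratus.
Priya and Stratus together hold 70% + 29% = 99% of Larkspur, so Priya controls Larkspur.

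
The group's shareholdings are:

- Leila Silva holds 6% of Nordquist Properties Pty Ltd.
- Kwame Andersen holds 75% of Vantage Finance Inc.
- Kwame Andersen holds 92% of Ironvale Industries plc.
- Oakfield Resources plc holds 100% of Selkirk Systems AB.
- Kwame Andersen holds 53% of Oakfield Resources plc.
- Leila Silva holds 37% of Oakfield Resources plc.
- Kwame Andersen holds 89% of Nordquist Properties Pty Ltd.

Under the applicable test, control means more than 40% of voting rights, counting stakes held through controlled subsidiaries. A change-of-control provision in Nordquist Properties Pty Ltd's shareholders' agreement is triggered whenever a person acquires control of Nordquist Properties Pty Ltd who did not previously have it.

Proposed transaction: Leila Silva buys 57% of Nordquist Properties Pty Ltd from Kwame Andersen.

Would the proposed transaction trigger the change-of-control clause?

Yes

The purchase adds only to Leila's holdings (Kwame's stake shrinks), so Leila is the only person who could newly come to control Nordquist.
Leila's largest direct stake is 37% in Oakfield, which does not meet the threshold, so Leila controls no company.
In Nordquist, Leila's side holds only 6%, not > 40%.
So before the transaction, Leila does not control Nordquist.
After the purchase, Leila's direct stake in Nordquist rises to 6% + 57% = 63%, and Kwame's stake falls to 32%.
Leila holds 63% of Nordquist, so Leila controls Nordquist.
Leila did not control Nordquist before and does after, so the clause is triggered.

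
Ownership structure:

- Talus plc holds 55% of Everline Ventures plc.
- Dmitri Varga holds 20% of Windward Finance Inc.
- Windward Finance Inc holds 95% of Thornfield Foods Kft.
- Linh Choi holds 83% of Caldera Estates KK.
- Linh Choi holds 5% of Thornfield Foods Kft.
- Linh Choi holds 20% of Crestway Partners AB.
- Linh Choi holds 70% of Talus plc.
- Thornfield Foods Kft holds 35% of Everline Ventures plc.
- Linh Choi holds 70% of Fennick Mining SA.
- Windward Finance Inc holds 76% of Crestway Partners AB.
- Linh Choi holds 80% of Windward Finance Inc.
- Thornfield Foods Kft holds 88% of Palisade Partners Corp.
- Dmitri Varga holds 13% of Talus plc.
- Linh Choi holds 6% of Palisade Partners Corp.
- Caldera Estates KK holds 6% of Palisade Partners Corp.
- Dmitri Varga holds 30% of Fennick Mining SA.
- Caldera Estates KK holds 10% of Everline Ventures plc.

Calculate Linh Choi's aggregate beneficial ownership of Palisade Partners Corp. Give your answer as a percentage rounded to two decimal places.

Linh reaches Palisade along 4 paths.
Via Thornfield: 5% × 88% = 4.4%.
Via Windward → Thornfield: 80% × 95% × 88% = 66.88%.
Via Caldera: 83% × 6% = 4.98%.
Direct stake: 6% = 6%.
Total: 4.4% + 66.88% + 4.98% + 6% = 82.26%.

82.26%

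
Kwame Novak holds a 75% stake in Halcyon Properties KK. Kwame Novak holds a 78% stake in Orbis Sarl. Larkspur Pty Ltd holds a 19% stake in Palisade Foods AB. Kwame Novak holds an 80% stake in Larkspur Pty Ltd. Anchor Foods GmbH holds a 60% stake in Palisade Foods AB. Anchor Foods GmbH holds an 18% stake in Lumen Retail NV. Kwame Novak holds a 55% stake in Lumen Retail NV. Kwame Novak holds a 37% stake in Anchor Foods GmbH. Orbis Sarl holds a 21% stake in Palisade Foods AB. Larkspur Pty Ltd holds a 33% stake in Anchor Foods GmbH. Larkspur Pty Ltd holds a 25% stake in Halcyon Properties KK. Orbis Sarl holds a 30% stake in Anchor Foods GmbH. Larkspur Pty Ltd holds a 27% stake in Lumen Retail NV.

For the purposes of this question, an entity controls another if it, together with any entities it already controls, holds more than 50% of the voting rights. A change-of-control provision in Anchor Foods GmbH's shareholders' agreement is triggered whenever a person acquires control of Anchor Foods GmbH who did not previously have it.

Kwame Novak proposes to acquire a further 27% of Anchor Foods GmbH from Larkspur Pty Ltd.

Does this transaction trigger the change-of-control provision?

No

The purchase adds only to Kwame's holdings (Larkspur's stake shrinks), so Kwame is the only person who could newly come to control Anchor.
Kwame holds 80% of Larkspur, so Kwame controls Larkspur.
Kwame holds 78% of Orbis, so Kwame controls Orbis.
Orbis and Larkspur and Kwame together hold 30% + 33% + 37% = 100% of Anchor, so Kwame controls Anchor.
So Kwame already controls Anchor before the transaction.
After the purchase, Kwame's direct stake in Anchor rises to 37% + 27% = 64%, and Larkspur's stake falls to 6%.
Kwame controlled Anchor already, so this is not a new person acquiring control; every other person's position is unchanged or reduced.
No new person acquires control, so the clause is not triggered.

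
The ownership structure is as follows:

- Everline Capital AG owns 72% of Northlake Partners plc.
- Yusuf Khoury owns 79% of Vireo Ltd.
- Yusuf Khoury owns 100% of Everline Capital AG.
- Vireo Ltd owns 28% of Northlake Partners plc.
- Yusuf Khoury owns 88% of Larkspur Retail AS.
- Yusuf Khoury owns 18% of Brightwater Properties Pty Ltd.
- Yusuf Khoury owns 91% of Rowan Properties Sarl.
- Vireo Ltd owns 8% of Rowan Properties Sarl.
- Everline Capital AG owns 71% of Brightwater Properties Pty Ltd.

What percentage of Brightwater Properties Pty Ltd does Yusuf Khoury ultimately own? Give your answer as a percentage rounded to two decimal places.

89.00%

Yusuf reaches Brightwater along 2 paths.
Via Everline: 100% × 71% = 71%.
Direct stake: 18% = 18%.
Total: 71% + 18% = 89%.
Rounded: 89.00%.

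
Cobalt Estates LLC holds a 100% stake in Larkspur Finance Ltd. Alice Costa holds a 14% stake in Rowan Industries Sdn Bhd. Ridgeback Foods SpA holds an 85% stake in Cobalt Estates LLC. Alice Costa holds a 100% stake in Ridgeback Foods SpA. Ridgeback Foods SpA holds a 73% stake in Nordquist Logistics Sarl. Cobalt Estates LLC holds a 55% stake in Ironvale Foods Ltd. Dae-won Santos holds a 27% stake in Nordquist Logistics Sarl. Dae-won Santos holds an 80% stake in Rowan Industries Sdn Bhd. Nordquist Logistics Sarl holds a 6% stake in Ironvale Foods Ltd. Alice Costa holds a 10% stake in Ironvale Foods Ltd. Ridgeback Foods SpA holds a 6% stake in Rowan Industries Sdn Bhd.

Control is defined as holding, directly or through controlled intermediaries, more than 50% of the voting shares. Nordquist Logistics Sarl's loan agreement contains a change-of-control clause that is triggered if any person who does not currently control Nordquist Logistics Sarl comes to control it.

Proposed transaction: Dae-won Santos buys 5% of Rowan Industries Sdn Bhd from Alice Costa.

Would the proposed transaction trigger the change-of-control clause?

The purchase adds only to Dae-won's holdings (Alice's stake shrinks), so Dae-won is the only person who could newly come to control Nordquist.
Dae-won holds 80% of Rowan, so Dae-won controls Rowan.
In Nordquist, Dae-won's side holds only 27%, not > 50%.
So before the transaction, Dae-won does not control Nordquist.
After the purchase, Dae-won's direct stake in Rowan rises to 80% + 5% = 85%, and Alice's stake falls to 9%.
Dae-won holds 85% of Rowan, so Dae-won controls Rowan.
After the transaction, Dae-won's side holds 27% of Nordquist, not > 50%, so Dae-won still does not control Nordquist.
No new person acquires control, so the clause is not triggered.

No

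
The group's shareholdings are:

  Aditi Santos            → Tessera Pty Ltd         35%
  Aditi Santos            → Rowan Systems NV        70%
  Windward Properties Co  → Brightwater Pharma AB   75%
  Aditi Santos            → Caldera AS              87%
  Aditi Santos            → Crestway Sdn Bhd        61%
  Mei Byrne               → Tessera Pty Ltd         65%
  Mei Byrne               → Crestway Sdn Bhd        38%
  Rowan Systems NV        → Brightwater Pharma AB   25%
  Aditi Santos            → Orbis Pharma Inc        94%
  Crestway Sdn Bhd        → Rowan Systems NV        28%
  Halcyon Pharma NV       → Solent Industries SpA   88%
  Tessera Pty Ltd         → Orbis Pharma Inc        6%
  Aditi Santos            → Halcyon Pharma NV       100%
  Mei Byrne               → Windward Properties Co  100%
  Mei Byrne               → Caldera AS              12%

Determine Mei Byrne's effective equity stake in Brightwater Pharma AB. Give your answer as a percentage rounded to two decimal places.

77.66%

Mei reaches Brightwater along 2 paths.
Via Crestway → Rowan: 38% × 28% × 25% = 2.66%.
Via Windward: 100% × 75% = 75%.
Total: 2.66% + 75% = 77.66%.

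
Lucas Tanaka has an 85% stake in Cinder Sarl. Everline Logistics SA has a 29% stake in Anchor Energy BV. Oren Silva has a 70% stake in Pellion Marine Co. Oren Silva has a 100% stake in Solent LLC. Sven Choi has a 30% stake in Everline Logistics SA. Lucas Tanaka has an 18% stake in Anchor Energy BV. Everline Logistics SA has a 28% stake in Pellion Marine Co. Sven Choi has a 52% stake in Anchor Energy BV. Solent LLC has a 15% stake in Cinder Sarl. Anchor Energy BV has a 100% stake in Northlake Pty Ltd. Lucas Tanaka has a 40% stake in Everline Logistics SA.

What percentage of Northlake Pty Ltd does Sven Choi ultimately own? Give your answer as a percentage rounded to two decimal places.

60.70%

Sven reaches Northlake along 2 paths.
Via Anchor: 52% × 100% = 52%.
Via Everline → Anchor: 30% × 29% × 100% = 8.7%.
Total: 52% + 8.7% = 60.7%.
Rounded: 60.70%.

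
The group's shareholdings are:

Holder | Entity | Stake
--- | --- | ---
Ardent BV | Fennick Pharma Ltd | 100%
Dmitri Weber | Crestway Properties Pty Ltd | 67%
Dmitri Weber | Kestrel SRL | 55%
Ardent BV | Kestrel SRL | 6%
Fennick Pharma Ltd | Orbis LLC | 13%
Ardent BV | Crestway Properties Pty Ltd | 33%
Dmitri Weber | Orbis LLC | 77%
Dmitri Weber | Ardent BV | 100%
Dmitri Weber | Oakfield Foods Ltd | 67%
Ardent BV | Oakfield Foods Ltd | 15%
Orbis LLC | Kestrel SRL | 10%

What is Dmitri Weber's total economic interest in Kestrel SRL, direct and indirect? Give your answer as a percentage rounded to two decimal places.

70.00%

Dmitri reaches Kestrel along 4 paths.
Via Ardent → Fennick → Orbis: 100% × 100% × 13% × 10% = 1.3%.
Via Orbis: 77% × 10% = 7.7%.
Via Ardent: 100% × 6% = 6%.
Direct stake: 55% = 55%.
Total: 1.3% + 7.7% + 6% + 55% = 70%.
Rounded: 70.00%.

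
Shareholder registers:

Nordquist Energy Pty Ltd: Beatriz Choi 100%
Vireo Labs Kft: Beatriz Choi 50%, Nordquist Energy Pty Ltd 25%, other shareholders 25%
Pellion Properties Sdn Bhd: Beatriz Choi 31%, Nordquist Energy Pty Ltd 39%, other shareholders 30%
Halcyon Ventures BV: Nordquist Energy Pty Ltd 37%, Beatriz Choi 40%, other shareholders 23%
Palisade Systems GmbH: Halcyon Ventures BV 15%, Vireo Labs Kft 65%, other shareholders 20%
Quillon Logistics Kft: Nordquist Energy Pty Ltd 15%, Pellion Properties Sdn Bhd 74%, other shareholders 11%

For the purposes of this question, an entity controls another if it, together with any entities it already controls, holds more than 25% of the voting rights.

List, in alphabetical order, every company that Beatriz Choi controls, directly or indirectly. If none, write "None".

Beatriz holds 100% of Nordquist, so Beatriz controls Nordquist.
Beatriz and Nordquist together hold 50% + 25% = 75% of Vireo, so Beatriz controls Vireo.
Beatriz and Nordquist together hold 31% + 39% = 70% of Pellion, so Beatriz controls Pellion.
Nordquist and Beatriz together hold 37% + 40% = 77% of Halcyon, so Beatriz controls Halcyon.
Halcyon and Vireo together hold 15% + 65% = 80% of Palisade, so Beatriz controls Palisade.
Nordquist and Pellion together hold 15% + 74% = 89% of Quillon, so Beatriz controls Quillon.

Halcyon Ventures BV, Nordquist Energy Pty Ltd, Palisade Systems GmbH, Pellion Properties Sdn Bhd, Quillon Logistics Kft, Vireo Labs Kft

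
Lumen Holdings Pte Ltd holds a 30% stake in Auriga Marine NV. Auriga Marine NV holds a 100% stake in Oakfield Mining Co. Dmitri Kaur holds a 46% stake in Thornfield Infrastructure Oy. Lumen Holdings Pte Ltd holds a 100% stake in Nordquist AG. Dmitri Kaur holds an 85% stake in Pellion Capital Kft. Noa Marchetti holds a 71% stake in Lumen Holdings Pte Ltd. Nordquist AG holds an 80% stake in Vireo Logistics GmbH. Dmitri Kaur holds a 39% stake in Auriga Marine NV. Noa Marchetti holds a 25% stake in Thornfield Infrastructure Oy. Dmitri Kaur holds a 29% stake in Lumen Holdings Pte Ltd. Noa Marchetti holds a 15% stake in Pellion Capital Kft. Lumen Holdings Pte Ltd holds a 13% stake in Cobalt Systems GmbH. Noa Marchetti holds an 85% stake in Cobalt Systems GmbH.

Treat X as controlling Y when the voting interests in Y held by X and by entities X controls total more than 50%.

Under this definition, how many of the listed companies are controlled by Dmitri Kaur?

Dmitri holds 85% of Pellion, so Dmitri controls Pellion.
No other company's threshold is met.
Dmitri controls 1 company.

1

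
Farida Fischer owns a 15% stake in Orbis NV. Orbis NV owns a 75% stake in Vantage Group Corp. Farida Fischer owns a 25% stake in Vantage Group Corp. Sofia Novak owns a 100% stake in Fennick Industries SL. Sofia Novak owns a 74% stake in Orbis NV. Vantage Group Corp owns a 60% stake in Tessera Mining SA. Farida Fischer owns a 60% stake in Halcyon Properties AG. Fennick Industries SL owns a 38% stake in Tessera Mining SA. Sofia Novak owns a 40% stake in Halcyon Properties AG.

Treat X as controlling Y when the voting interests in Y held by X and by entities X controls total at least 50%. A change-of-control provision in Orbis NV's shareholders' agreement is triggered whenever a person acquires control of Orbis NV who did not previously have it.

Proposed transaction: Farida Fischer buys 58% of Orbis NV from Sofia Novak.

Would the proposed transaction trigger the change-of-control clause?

The purchase adds only to Farida's holdings (Sofia's stake shrinks), so Farida is the only person who could newly come to control Orbis.
Farida holds 60% of Halcyon, so Farida controls Halcyon.
In Orbis, Farida's side holds only 15%, not ≥ 50%.
So before the transaction, Farida does not control Orbis.
After the purchase, Farida's direct stake in Orbis rises to 15% + 58% = 73%, and Sofia's stake falls to 16%.
Farida holds 73% of Orbis, so Farida controls Orbis.
Farida did not control Orbis before and does after, so the clause is triggered.

Yes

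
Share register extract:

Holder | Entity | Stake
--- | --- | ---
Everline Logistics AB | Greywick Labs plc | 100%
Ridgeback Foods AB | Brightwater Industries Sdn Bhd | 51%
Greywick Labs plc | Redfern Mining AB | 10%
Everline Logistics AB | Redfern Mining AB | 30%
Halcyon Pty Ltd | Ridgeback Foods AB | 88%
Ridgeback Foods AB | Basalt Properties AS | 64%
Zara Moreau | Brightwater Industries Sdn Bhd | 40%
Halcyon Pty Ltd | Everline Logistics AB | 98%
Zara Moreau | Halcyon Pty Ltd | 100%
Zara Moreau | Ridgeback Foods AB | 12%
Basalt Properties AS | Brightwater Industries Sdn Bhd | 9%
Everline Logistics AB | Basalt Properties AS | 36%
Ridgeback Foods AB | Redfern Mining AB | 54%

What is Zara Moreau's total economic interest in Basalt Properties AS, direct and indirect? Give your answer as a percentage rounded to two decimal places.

Zara reaches Basalt along 3 paths.
Via Halcyon → Ridgeback: 100% × 88% × 64% = 56.32%.
Via Ridgeback: 12% × 64% = 7.68%.
Via Halcyon → Everline: 100% × 98% × 36% = 35.28%.
Total: 56.32% + 7.68% + 35.28% = 99.28%.

99.28%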